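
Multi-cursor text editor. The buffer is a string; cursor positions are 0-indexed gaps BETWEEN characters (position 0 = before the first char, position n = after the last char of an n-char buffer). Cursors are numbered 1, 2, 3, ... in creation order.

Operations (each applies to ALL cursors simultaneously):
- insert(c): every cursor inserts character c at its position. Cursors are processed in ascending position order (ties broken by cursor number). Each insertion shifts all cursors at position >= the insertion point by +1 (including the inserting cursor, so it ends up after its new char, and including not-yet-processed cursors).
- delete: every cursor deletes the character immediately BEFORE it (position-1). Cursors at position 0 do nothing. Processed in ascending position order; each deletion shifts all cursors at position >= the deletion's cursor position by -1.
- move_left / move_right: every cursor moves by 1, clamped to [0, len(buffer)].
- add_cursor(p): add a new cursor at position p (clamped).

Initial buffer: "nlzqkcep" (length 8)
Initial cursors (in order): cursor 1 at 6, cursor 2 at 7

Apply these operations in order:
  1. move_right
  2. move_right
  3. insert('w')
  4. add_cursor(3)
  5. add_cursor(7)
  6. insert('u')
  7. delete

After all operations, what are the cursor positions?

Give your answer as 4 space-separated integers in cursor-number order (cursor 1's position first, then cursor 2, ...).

After op 1 (move_right): buffer="nlzqkcep" (len 8), cursors c1@7 c2@8, authorship ........
After op 2 (move_right): buffer="nlzqkcep" (len 8), cursors c1@8 c2@8, authorship ........
After op 3 (insert('w')): buffer="nlzqkcepww" (len 10), cursors c1@10 c2@10, authorship ........12
After op 4 (add_cursor(3)): buffer="nlzqkcepww" (len 10), cursors c3@3 c1@10 c2@10, authorship ........12
After op 5 (add_cursor(7)): buffer="nlzqkcepww" (len 10), cursors c3@3 c4@7 c1@10 c2@10, authorship ........12
After op 6 (insert('u')): buffer="nlzuqkceupwwuu" (len 14), cursors c3@4 c4@9 c1@14 c2@14, authorship ...3....4.1212
After op 7 (delete): buffer="nlzqkcepww" (len 10), cursors c3@3 c4@7 c1@10 c2@10, authorship ........12

Answer: 10 10 3 7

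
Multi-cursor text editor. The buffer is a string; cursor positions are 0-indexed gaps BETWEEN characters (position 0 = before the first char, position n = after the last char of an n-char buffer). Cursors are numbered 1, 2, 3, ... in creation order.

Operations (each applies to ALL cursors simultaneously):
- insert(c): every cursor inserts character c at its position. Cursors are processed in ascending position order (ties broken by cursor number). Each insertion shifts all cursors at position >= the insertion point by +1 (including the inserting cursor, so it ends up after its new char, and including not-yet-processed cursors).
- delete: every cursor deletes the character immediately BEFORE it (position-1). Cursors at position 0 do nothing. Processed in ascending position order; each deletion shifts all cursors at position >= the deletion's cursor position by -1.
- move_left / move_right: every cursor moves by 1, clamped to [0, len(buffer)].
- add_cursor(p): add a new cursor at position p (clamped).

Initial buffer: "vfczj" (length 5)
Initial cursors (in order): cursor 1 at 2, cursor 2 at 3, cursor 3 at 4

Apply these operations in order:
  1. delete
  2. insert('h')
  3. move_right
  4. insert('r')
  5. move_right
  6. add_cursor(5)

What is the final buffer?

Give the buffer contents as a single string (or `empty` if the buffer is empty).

After op 1 (delete): buffer="vj" (len 2), cursors c1@1 c2@1 c3@1, authorship ..
After op 2 (insert('h')): buffer="vhhhj" (len 5), cursors c1@4 c2@4 c3@4, authorship .123.
After op 3 (move_right): buffer="vhhhj" (len 5), cursors c1@5 c2@5 c3@5, authorship .123.
After op 4 (insert('r')): buffer="vhhhjrrr" (len 8), cursors c1@8 c2@8 c3@8, authorship .123.123
After op 5 (move_right): buffer="vhhhjrrr" (len 8), cursors c1@8 c2@8 c3@8, authorship .123.123
After op 6 (add_cursor(5)): buffer="vhhhjrrr" (len 8), cursors c4@5 c1@8 c2@8 c3@8, authorship .123.123

Answer: vhhhjrrr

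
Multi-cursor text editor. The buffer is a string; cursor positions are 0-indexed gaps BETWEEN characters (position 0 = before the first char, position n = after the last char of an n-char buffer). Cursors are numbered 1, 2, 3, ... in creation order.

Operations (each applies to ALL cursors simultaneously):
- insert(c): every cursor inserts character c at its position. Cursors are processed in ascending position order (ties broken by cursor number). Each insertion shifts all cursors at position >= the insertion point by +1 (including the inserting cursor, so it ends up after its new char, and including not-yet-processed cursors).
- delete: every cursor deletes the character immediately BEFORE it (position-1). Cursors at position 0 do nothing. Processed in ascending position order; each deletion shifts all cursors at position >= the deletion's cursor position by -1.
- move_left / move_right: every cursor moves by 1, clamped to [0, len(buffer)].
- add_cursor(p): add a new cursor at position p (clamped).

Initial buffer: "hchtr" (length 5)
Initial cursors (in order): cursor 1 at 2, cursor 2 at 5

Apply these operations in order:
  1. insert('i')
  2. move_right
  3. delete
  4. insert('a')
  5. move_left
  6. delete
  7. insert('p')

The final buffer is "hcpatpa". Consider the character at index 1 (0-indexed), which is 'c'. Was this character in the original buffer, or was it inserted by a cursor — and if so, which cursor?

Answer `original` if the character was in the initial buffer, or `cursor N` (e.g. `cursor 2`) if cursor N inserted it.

Answer: original

Derivation:
After op 1 (insert('i')): buffer="hcihtri" (len 7), cursors c1@3 c2@7, authorship ..1...2
After op 2 (move_right): buffer="hcihtri" (len 7), cursors c1@4 c2@7, authorship ..1...2
After op 3 (delete): buffer="hcitr" (len 5), cursors c1@3 c2@5, authorship ..1..
After op 4 (insert('a')): buffer="hciatra" (len 7), cursors c1@4 c2@7, authorship ..11..2
After op 5 (move_left): buffer="hciatra" (len 7), cursors c1@3 c2@6, authorship ..11..2
After op 6 (delete): buffer="hcata" (len 5), cursors c1@2 c2@4, authorship ..1.2
After op 7 (insert('p')): buffer="hcpatpa" (len 7), cursors c1@3 c2@6, authorship ..11.22
Authorship (.=original, N=cursor N): . . 1 1 . 2 2
Index 1: author = original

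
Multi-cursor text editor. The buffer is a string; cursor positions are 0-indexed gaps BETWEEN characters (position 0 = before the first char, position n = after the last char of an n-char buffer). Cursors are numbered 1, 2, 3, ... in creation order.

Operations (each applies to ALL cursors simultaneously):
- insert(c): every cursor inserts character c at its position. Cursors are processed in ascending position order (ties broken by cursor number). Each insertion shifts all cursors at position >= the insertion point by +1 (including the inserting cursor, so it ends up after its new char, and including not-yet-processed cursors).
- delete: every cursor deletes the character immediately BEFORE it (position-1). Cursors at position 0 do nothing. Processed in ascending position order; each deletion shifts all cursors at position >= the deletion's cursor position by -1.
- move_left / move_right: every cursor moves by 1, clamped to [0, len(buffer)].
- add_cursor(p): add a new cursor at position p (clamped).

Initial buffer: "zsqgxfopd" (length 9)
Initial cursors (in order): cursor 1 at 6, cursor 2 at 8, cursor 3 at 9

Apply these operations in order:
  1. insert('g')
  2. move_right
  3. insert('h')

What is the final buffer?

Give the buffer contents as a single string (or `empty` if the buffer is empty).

After op 1 (insert('g')): buffer="zsqgxfgopgdg" (len 12), cursors c1@7 c2@10 c3@12, authorship ......1..2.3
After op 2 (move_right): buffer="zsqgxfgopgdg" (len 12), cursors c1@8 c2@11 c3@12, authorship ......1..2.3
After op 3 (insert('h')): buffer="zsqgxfgohpgdhgh" (len 15), cursors c1@9 c2@13 c3@15, authorship ......1.1.2.233

Answer: zsqgxfgohpgdhgh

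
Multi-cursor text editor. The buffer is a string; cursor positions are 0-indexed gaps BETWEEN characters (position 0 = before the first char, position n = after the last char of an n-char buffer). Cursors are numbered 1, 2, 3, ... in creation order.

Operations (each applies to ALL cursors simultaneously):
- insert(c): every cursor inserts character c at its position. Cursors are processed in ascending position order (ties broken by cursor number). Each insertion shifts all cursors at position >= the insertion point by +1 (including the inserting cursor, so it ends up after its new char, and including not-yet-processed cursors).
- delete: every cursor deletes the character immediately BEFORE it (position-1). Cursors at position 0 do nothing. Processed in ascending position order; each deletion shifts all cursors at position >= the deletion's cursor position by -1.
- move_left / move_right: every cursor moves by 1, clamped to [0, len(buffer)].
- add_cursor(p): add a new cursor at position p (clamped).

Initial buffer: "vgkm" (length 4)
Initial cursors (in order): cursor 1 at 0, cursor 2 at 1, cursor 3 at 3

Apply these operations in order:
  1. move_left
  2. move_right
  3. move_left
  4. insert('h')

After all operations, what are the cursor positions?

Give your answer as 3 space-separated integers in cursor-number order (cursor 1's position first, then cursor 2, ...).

After op 1 (move_left): buffer="vgkm" (len 4), cursors c1@0 c2@0 c3@2, authorship ....
After op 2 (move_right): buffer="vgkm" (len 4), cursors c1@1 c2@1 c3@3, authorship ....
After op 3 (move_left): buffer="vgkm" (len 4), cursors c1@0 c2@0 c3@2, authorship ....
After op 4 (insert('h')): buffer="hhvghkm" (len 7), cursors c1@2 c2@2 c3@5, authorship 12..3..

Answer: 2 2 5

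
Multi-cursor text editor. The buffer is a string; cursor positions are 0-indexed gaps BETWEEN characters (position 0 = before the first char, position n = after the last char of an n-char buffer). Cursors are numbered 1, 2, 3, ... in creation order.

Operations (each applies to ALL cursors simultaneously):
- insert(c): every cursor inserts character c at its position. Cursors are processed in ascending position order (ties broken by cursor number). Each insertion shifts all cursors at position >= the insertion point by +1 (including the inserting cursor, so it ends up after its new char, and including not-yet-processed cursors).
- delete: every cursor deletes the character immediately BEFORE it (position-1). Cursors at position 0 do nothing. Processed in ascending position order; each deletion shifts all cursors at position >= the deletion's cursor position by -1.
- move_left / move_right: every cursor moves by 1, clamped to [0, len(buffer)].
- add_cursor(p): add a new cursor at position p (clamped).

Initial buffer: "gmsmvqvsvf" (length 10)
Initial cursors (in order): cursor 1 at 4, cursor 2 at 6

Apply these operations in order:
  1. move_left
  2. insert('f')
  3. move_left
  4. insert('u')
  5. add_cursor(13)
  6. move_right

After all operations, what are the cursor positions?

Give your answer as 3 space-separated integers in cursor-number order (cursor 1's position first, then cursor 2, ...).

Answer: 5 9 14

Derivation:
After op 1 (move_left): buffer="gmsmvqvsvf" (len 10), cursors c1@3 c2@5, authorship ..........
After op 2 (insert('f')): buffer="gmsfmvfqvsvf" (len 12), cursors c1@4 c2@7, authorship ...1..2.....
After op 3 (move_left): buffer="gmsfmvfqvsvf" (len 12), cursors c1@3 c2@6, authorship ...1..2.....
After op 4 (insert('u')): buffer="gmsufmvufqvsvf" (len 14), cursors c1@4 c2@8, authorship ...11..22.....
After op 5 (add_cursor(13)): buffer="gmsufmvufqvsvf" (len 14), cursors c1@4 c2@8 c3@13, authorship ...11..22.....
After op 6 (move_right): buffer="gmsufmvufqvsvf" (len 14), cursors c1@5 c2@9 c3@14, authorship ...11..22.....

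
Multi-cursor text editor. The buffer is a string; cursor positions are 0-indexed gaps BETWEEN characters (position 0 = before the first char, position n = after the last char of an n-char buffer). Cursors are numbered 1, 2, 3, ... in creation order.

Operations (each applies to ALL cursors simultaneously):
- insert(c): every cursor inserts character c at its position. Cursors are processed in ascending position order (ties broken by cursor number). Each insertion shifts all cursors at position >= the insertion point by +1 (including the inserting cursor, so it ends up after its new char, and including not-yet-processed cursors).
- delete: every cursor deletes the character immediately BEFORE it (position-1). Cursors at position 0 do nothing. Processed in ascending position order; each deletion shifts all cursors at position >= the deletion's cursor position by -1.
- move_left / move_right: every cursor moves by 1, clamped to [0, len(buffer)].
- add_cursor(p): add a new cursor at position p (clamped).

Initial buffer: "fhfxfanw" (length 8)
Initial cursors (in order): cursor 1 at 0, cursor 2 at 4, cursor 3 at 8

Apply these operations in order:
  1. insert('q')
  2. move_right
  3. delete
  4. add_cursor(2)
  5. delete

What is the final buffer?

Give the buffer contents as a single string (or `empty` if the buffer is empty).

After op 1 (insert('q')): buffer="qfhfxqfanwq" (len 11), cursors c1@1 c2@6 c3@11, authorship 1....2....3
After op 2 (move_right): buffer="qfhfxqfanwq" (len 11), cursors c1@2 c2@7 c3@11, authorship 1....2....3
After op 3 (delete): buffer="qhfxqanw" (len 8), cursors c1@1 c2@5 c3@8, authorship 1...2...
After op 4 (add_cursor(2)): buffer="qhfxqanw" (len 8), cursors c1@1 c4@2 c2@5 c3@8, authorship 1...2...
After op 5 (delete): buffer="fxan" (len 4), cursors c1@0 c4@0 c2@2 c3@4, authorship ....

Answer: fxan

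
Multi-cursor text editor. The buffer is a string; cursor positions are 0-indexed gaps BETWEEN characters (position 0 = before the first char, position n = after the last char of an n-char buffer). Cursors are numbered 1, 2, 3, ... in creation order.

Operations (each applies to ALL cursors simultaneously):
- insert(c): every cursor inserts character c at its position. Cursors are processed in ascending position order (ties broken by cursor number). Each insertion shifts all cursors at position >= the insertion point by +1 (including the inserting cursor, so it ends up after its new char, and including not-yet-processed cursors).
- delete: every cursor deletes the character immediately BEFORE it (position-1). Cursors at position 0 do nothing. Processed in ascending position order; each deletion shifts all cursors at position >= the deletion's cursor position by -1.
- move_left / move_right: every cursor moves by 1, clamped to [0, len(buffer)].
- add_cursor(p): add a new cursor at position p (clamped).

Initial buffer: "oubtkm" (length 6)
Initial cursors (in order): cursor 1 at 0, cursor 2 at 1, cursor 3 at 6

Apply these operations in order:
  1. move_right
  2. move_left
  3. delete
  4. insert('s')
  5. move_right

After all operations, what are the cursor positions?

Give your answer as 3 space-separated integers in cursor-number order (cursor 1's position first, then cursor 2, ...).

After op 1 (move_right): buffer="oubtkm" (len 6), cursors c1@1 c2@2 c3@6, authorship ......
After op 2 (move_left): buffer="oubtkm" (len 6), cursors c1@0 c2@1 c3@5, authorship ......
After op 3 (delete): buffer="ubtm" (len 4), cursors c1@0 c2@0 c3@3, authorship ....
After op 4 (insert('s')): buffer="ssubtsm" (len 7), cursors c1@2 c2@2 c3@6, authorship 12...3.
After op 5 (move_right): buffer="ssubtsm" (len 7), cursors c1@3 c2@3 c3@7, authorship 12...3.

Answer: 3 3 7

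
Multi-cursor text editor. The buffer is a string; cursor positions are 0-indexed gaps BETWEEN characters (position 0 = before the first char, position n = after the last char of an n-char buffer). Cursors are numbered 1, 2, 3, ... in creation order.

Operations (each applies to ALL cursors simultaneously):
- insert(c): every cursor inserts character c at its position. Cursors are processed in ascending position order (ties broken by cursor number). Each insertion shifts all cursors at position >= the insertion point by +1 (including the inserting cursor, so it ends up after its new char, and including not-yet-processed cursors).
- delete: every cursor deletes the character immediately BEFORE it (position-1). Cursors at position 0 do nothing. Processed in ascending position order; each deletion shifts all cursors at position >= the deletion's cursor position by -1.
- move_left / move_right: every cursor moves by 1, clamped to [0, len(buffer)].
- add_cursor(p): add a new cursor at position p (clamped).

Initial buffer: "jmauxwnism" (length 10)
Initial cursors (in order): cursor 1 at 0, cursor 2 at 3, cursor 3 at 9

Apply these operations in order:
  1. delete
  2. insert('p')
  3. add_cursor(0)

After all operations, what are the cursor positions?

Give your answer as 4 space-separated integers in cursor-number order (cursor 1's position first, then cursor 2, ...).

After op 1 (delete): buffer="jmuxwnim" (len 8), cursors c1@0 c2@2 c3@7, authorship ........
After op 2 (insert('p')): buffer="pjmpuxwnipm" (len 11), cursors c1@1 c2@4 c3@10, authorship 1..2.....3.
After op 3 (add_cursor(0)): buffer="pjmpuxwnipm" (len 11), cursors c4@0 c1@1 c2@4 c3@10, authorship 1..2.....3.

Answer: 1 4 10 0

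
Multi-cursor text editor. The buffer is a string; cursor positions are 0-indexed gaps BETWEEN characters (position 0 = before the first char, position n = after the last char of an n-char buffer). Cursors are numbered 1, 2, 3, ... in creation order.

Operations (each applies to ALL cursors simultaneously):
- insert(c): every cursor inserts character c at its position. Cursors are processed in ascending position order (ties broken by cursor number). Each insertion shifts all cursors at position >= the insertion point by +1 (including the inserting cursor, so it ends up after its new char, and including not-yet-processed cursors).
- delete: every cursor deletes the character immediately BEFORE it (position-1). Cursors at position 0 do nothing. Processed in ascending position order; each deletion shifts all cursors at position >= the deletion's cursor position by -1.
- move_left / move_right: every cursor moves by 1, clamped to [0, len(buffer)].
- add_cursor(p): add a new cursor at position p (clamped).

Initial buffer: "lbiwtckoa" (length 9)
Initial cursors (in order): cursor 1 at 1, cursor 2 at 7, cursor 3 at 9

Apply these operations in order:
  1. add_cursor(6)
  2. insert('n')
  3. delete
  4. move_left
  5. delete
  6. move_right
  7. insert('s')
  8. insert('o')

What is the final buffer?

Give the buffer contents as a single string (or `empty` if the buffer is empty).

After op 1 (add_cursor(6)): buffer="lbiwtckoa" (len 9), cursors c1@1 c4@6 c2@7 c3@9, authorship .........
After op 2 (insert('n')): buffer="lnbiwtcnknoan" (len 13), cursors c1@2 c4@8 c2@10 c3@13, authorship .1.....4.2..3
After op 3 (delete): buffer="lbiwtckoa" (len 9), cursors c1@1 c4@6 c2@7 c3@9, authorship .........
After op 4 (move_left): buffer="lbiwtckoa" (len 9), cursors c1@0 c4@5 c2@6 c3@8, authorship .........
After op 5 (delete): buffer="lbiwka" (len 6), cursors c1@0 c2@4 c4@4 c3@5, authorship ......
After op 6 (move_right): buffer="lbiwka" (len 6), cursors c1@1 c2@5 c4@5 c3@6, authorship ......
After op 7 (insert('s')): buffer="lsbiwkssas" (len 10), cursors c1@2 c2@8 c4@8 c3@10, authorship .1....24.3
After op 8 (insert('o')): buffer="lsobiwkssooaso" (len 14), cursors c1@3 c2@11 c4@11 c3@14, authorship .11....2424.33

Answer: lsobiwkssooaso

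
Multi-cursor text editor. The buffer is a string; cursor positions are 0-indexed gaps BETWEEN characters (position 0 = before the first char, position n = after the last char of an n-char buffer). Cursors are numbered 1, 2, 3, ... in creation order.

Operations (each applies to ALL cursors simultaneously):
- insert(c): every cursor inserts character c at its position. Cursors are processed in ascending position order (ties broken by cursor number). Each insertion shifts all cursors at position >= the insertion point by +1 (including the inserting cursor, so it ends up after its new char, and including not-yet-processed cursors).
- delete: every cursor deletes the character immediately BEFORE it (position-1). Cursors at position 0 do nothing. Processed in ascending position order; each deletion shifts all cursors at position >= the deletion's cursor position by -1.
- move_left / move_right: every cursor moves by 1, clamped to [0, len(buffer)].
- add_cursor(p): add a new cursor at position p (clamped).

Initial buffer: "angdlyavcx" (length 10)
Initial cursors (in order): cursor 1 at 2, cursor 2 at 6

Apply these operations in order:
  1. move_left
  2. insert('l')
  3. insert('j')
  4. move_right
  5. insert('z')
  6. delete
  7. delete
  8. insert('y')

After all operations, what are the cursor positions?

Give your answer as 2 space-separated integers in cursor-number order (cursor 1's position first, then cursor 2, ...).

Answer: 4 10

Derivation:
After op 1 (move_left): buffer="angdlyavcx" (len 10), cursors c1@1 c2@5, authorship ..........
After op 2 (insert('l')): buffer="alngdllyavcx" (len 12), cursors c1@2 c2@7, authorship .1....2.....
After op 3 (insert('j')): buffer="aljngdlljyavcx" (len 14), cursors c1@3 c2@9, authorship .11....22.....
After op 4 (move_right): buffer="aljngdlljyavcx" (len 14), cursors c1@4 c2@10, authorship .11....22.....
After op 5 (insert('z')): buffer="aljnzgdlljyzavcx" (len 16), cursors c1@5 c2@12, authorship .11.1...22.2....
After op 6 (delete): buffer="aljngdlljyavcx" (len 14), cursors c1@4 c2@10, authorship .11....22.....
After op 7 (delete): buffer="aljgdlljavcx" (len 12), cursors c1@3 c2@8, authorship .11...22....
After op 8 (insert('y')): buffer="aljygdlljyavcx" (len 14), cursors c1@4 c2@10, authorship .111...222....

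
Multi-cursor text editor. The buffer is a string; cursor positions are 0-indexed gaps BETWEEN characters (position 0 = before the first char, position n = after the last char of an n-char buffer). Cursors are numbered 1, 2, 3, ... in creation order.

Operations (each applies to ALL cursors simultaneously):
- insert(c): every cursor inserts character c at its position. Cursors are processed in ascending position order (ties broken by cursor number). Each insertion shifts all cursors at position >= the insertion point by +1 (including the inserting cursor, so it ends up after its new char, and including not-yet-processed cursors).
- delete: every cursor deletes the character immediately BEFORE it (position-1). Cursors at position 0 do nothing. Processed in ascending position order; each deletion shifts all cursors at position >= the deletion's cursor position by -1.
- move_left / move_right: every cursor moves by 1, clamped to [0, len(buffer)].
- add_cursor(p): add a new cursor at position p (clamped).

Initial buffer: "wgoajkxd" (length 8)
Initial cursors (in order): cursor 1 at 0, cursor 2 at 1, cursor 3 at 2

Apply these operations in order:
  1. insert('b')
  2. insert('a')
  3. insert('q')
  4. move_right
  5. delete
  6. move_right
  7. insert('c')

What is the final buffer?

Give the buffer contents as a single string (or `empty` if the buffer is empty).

Answer: baqbcaqbcaqacjkxd

Derivation:
After op 1 (insert('b')): buffer="bwbgboajkxd" (len 11), cursors c1@1 c2@3 c3@5, authorship 1.2.3......
After op 2 (insert('a')): buffer="bawbagbaoajkxd" (len 14), cursors c1@2 c2@5 c3@8, authorship 11.22.33......
After op 3 (insert('q')): buffer="baqwbaqgbaqoajkxd" (len 17), cursors c1@3 c2@7 c3@11, authorship 111.222.333......
After op 4 (move_right): buffer="baqwbaqgbaqoajkxd" (len 17), cursors c1@4 c2@8 c3@12, authorship 111.222.333......
After op 5 (delete): buffer="baqbaqbaqajkxd" (len 14), cursors c1@3 c2@6 c3@9, authorship 111222333.....
After op 6 (move_right): buffer="baqbaqbaqajkxd" (len 14), cursors c1@4 c2@7 c3@10, authorship 111222333.....
After op 7 (insert('c')): buffer="baqbcaqbcaqacjkxd" (len 17), cursors c1@5 c2@9 c3@13, authorship 11121223233.3....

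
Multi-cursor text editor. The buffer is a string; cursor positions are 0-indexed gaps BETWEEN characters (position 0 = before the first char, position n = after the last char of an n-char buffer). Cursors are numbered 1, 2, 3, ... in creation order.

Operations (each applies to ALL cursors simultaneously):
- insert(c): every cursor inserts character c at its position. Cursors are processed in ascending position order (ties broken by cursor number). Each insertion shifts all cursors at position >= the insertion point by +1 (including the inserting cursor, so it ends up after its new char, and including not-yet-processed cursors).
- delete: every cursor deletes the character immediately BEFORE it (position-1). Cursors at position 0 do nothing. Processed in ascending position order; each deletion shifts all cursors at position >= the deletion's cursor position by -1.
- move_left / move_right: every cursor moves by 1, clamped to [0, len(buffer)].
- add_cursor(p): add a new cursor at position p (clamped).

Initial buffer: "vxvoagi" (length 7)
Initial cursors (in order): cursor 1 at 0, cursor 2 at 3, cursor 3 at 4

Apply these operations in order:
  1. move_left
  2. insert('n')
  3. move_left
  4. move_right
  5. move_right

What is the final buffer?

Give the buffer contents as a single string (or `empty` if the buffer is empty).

Answer: nvxnvnoagi

Derivation:
After op 1 (move_left): buffer="vxvoagi" (len 7), cursors c1@0 c2@2 c3@3, authorship .......
After op 2 (insert('n')): buffer="nvxnvnoagi" (len 10), cursors c1@1 c2@4 c3@6, authorship 1..2.3....
After op 3 (move_left): buffer="nvxnvnoagi" (len 10), cursors c1@0 c2@3 c3@5, authorship 1..2.3....
After op 4 (move_right): buffer="nvxnvnoagi" (len 10), cursors c1@1 c2@4 c3@6, authorship 1..2.3....
After op 5 (move_right): buffer="nvxnvnoagi" (len 10), cursors c1@2 c2@5 c3@7, authorship 1..2.3....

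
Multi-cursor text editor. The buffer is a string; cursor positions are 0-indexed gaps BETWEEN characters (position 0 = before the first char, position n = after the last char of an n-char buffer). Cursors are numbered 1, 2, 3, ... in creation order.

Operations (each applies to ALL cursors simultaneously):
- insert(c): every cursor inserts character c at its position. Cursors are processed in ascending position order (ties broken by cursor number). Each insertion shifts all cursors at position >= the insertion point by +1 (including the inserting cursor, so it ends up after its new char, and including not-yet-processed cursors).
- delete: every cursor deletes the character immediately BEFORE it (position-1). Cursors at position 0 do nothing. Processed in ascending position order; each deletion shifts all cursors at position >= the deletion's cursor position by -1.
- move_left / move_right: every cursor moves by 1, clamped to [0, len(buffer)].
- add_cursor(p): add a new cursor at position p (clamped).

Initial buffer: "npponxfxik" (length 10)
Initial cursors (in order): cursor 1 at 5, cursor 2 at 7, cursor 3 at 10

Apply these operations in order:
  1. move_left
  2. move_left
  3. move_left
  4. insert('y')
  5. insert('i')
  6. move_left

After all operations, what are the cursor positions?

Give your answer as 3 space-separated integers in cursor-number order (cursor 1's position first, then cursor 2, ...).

Answer: 3 7 12

Derivation:
After op 1 (move_left): buffer="npponxfxik" (len 10), cursors c1@4 c2@6 c3@9, authorship ..........
After op 2 (move_left): buffer="npponxfxik" (len 10), cursors c1@3 c2@5 c3@8, authorship ..........
After op 3 (move_left): buffer="npponxfxik" (len 10), cursors c1@2 c2@4 c3@7, authorship ..........
After op 4 (insert('y')): buffer="npypoynxfyxik" (len 13), cursors c1@3 c2@6 c3@10, authorship ..1..2...3...
After op 5 (insert('i')): buffer="npyipoyinxfyixik" (len 16), cursors c1@4 c2@8 c3@13, authorship ..11..22...33...
After op 6 (move_left): buffer="npyipoyinxfyixik" (len 16), cursors c1@3 c2@7 c3@12, authorship ..11..22...33...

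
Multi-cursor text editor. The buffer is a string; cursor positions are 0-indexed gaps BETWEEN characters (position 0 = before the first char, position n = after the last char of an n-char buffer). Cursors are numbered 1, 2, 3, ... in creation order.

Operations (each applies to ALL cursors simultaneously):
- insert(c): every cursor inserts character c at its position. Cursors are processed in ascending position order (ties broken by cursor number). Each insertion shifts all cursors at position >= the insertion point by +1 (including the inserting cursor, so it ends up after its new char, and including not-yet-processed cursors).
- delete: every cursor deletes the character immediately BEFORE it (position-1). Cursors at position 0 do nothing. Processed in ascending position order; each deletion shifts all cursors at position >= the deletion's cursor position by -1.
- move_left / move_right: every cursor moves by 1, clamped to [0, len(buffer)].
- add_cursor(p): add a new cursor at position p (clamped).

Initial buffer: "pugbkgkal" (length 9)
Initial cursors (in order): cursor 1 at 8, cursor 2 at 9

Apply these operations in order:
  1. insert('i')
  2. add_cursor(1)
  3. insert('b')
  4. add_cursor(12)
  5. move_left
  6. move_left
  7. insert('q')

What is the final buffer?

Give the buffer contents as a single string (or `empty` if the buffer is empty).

Answer: qpbugbkgkaqiqblqib

Derivation:
After op 1 (insert('i')): buffer="pugbkgkaili" (len 11), cursors c1@9 c2@11, authorship ........1.2
After op 2 (add_cursor(1)): buffer="pugbkgkaili" (len 11), cursors c3@1 c1@9 c2@11, authorship ........1.2
After op 3 (insert('b')): buffer="pbugbkgkaiblib" (len 14), cursors c3@2 c1@11 c2@14, authorship .3.......11.22
After op 4 (add_cursor(12)): buffer="pbugbkgkaiblib" (len 14), cursors c3@2 c1@11 c4@12 c2@14, authorship .3.......11.22
After op 5 (move_left): buffer="pbugbkgkaiblib" (len 14), cursors c3@1 c1@10 c4@11 c2@13, authorship .3.......11.22
After op 6 (move_left): buffer="pbugbkgkaiblib" (len 14), cursors c3@0 c1@9 c4@10 c2@12, authorship .3.......11.22
After op 7 (insert('q')): buffer="qpbugbkgkaqiqblqib" (len 18), cursors c3@1 c1@11 c4@13 c2@16, authorship 3.3.......1141.222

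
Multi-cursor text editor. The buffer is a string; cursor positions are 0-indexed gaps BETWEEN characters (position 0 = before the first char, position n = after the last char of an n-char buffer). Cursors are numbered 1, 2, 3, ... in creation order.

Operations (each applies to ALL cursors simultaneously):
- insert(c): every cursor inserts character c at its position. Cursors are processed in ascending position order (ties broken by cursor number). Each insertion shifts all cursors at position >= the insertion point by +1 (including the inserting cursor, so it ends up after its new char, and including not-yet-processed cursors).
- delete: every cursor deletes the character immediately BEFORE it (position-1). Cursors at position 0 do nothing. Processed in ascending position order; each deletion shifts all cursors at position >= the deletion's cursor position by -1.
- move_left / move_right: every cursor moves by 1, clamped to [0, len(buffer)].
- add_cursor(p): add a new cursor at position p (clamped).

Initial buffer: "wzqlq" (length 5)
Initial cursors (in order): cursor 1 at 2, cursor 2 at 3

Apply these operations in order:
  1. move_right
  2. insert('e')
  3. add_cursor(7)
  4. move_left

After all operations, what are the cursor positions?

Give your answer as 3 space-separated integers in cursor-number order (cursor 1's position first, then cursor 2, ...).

After op 1 (move_right): buffer="wzqlq" (len 5), cursors c1@3 c2@4, authorship .....
After op 2 (insert('e')): buffer="wzqeleq" (len 7), cursors c1@4 c2@6, authorship ...1.2.
After op 3 (add_cursor(7)): buffer="wzqeleq" (len 7), cursors c1@4 c2@6 c3@7, authorship ...1.2.
After op 4 (move_left): buffer="wzqeleq" (len 7), cursors c1@3 c2@5 c3@6, authorship ...1.2.

Answer: 3 5 6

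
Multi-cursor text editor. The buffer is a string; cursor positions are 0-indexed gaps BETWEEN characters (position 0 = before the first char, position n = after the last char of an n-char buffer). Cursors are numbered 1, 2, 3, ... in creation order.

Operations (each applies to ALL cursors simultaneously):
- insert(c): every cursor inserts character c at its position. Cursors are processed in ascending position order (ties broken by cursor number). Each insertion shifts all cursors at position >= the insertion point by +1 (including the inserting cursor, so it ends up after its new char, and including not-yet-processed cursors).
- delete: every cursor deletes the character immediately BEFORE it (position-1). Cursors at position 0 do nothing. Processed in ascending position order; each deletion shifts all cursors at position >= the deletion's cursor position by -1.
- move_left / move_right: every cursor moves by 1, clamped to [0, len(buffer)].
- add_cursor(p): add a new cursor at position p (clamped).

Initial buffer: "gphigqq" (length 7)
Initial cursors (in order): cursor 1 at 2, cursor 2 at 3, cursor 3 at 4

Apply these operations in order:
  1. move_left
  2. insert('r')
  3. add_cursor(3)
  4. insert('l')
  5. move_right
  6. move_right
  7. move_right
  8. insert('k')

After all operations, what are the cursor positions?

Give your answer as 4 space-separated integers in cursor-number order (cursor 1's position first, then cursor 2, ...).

After op 1 (move_left): buffer="gphigqq" (len 7), cursors c1@1 c2@2 c3@3, authorship .......
After op 2 (insert('r')): buffer="grprhrigqq" (len 10), cursors c1@2 c2@4 c3@6, authorship .1.2.3....
After op 3 (add_cursor(3)): buffer="grprhrigqq" (len 10), cursors c1@2 c4@3 c2@4 c3@6, authorship .1.2.3....
After op 4 (insert('l')): buffer="grlplrlhrligqq" (len 14), cursors c1@3 c4@5 c2@7 c3@10, authorship .11.422.33....
After op 5 (move_right): buffer="grlplrlhrligqq" (len 14), cursors c1@4 c4@6 c2@8 c3@11, authorship .11.422.33....
After op 6 (move_right): buffer="grlplrlhrligqq" (len 14), cursors c1@5 c4@7 c2@9 c3@12, authorship .11.422.33....
After op 7 (move_right): buffer="grlplrlhrligqq" (len 14), cursors c1@6 c4@8 c2@10 c3@13, authorship .11.422.33....
After op 8 (insert('k')): buffer="grlplrklhkrlkigqkq" (len 18), cursors c1@7 c4@10 c2@13 c3@17, authorship .11.4212.4332...3.

Answer: 7 13 17 10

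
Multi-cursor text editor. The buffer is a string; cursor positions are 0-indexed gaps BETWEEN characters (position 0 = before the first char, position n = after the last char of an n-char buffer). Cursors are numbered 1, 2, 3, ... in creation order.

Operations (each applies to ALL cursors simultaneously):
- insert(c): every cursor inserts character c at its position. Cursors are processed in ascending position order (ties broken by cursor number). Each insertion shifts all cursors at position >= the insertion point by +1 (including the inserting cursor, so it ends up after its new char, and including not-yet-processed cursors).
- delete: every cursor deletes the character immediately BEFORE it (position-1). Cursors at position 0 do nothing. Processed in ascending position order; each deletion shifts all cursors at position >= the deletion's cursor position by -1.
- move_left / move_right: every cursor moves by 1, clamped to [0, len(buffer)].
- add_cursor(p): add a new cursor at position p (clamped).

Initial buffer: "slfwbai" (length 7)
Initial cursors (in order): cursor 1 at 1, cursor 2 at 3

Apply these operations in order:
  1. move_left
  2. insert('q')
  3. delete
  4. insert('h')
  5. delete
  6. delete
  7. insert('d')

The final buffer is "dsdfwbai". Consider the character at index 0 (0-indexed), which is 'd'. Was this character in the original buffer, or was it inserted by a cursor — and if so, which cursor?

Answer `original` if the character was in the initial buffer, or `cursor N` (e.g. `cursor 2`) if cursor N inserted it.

After op 1 (move_left): buffer="slfwbai" (len 7), cursors c1@0 c2@2, authorship .......
After op 2 (insert('q')): buffer="qslqfwbai" (len 9), cursors c1@1 c2@4, authorship 1..2.....
After op 3 (delete): buffer="slfwbai" (len 7), cursors c1@0 c2@2, authorship .......
After op 4 (insert('h')): buffer="hslhfwbai" (len 9), cursors c1@1 c2@4, authorship 1..2.....
After op 5 (delete): buffer="slfwbai" (len 7), cursors c1@0 c2@2, authorship .......
After op 6 (delete): buffer="sfwbai" (len 6), cursors c1@0 c2@1, authorship ......
After op 7 (insert('d')): buffer="dsdfwbai" (len 8), cursors c1@1 c2@3, authorship 1.2.....
Authorship (.=original, N=cursor N): 1 . 2 . . . . .
Index 0: author = 1

Answer: cursor 1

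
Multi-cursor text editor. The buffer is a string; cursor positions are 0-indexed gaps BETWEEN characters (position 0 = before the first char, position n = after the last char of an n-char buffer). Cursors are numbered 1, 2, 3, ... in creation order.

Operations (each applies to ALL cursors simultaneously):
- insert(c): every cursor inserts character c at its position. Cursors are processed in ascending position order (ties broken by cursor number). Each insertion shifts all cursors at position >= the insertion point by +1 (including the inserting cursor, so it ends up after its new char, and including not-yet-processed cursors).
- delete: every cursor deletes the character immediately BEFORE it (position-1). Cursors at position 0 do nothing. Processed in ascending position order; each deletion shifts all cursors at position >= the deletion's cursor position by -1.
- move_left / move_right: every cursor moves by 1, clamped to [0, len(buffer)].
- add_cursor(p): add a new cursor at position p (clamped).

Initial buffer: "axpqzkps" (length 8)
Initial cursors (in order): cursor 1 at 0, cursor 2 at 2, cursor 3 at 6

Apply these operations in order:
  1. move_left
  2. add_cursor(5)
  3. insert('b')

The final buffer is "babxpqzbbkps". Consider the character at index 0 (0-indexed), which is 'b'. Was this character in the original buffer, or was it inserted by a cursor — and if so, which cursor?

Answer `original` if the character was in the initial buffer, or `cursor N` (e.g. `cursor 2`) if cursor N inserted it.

After op 1 (move_left): buffer="axpqzkps" (len 8), cursors c1@0 c2@1 c3@5, authorship ........
After op 2 (add_cursor(5)): buffer="axpqzkps" (len 8), cursors c1@0 c2@1 c3@5 c4@5, authorship ........
After op 3 (insert('b')): buffer="babxpqzbbkps" (len 12), cursors c1@1 c2@3 c3@9 c4@9, authorship 1.2....34...
Authorship (.=original, N=cursor N): 1 . 2 . . . . 3 4 . . .
Index 0: author = 1

Answer: cursor 1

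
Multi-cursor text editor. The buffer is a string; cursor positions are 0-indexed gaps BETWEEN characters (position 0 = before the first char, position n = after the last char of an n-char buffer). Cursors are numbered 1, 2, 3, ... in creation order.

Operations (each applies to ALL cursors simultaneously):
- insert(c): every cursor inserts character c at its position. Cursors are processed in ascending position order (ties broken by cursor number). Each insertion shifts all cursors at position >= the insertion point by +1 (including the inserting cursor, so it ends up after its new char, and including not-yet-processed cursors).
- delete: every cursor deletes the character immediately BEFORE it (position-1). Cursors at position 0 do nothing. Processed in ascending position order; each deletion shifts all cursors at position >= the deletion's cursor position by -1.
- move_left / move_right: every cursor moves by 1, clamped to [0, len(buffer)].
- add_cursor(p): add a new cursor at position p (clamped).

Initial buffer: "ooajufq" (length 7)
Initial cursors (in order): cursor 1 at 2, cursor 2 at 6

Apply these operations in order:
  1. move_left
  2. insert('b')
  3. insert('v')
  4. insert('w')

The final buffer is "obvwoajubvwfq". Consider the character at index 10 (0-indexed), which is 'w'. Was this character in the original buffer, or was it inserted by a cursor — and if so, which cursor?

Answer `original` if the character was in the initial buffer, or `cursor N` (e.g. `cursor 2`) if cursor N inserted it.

Answer: cursor 2

Derivation:
After op 1 (move_left): buffer="ooajufq" (len 7), cursors c1@1 c2@5, authorship .......
After op 2 (insert('b')): buffer="oboajubfq" (len 9), cursors c1@2 c2@7, authorship .1....2..
After op 3 (insert('v')): buffer="obvoajubvfq" (len 11), cursors c1@3 c2@9, authorship .11....22..
After op 4 (insert('w')): buffer="obvwoajubvwfq" (len 13), cursors c1@4 c2@11, authorship .111....222..
Authorship (.=original, N=cursor N): . 1 1 1 . . . . 2 2 2 . .
Index 10: author = 2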